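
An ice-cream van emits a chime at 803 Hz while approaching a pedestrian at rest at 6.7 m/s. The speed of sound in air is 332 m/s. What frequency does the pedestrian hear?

Only the source moves, toward the listener, so f' = f · v/(v − v_s).
f' = 803 × 332/(332 − 6.7) = 803 × 332/325.3 ≈ 820 Hz.

820 Hz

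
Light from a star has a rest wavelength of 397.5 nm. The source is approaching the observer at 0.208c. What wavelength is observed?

321.9 nm

Relativistic Doppler for wavelength: λ' = λ₀ · √((1 − β)/(1 + β)).
λ' = 397.5 × √(0.7920/1.2080) = 397.5 × 0.80971 ≈ 321.9 nm.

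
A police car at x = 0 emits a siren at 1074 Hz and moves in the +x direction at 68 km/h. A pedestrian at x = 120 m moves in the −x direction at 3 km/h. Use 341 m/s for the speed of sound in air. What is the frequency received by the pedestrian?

68 km/h = 18.89 m/s; 3 km/h = 0.8333 m/s.
The observer lies on the +x side, so the source is heading toward the observer and the observer is heading toward the source.
Both move, so f' = f · (v + v_o)/(v − v_s).
f' = 1074 × (341 + 0.8333)/(341 − 18.89) = 1074 × 341.83/322.11 ≈ 1140 Hz.

1140 Hz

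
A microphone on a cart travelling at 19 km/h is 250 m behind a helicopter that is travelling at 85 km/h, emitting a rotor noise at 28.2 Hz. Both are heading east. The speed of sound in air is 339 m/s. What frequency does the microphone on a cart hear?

85 km/h = 23.61 m/s; 19 km/h = 5.278 m/s.
The microphone on a cart is behind, so the helicopter is moving away from it while the microphone on a cart is moving toward the helicopter.
Both move, so f' = f · (v + v_o)/(v + v_s).
f' = 28.2 × (339 + 5.278)/(339 + 23.61) = 28.2 × 344.28/362.61 ≈ 26.8 Hz.

26.8 Hz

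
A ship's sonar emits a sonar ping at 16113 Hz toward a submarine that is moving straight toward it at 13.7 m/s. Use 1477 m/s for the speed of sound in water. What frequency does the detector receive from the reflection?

16415 Hz

At the submarine (a moving observer), f₁ = f₀ · (v + u)/v = 16113 × 1490.7/1477 ≈ 16262 Hz.
On reflection it acts as a source moving toward the stationary detector: f₂ = f₁ · v/(v − u) = 16262 × 1477/1463.3 ≈ 16415 Hz.
Equivalently f₂ = f₀ · (v + u)/(v − u).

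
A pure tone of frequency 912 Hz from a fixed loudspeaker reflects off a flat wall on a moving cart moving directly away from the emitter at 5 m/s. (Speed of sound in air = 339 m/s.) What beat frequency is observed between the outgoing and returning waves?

26.5 Hz

The flat wall on a moving cart first receives the wave as a moving observer: f₁ = f₀ · (v − u)/v = 912 × (339 − 5)/339 ≈ 898.5 Hz.
The reflection then acts as a moving source: f₂ = f₁ · v/(v + u) ≈ 885.5 Hz.
Equivalently f₂ = f₀ · (v − u)/(v + u).
Beat frequency: |f₂ − f₀| = 2u·f₀/(v + u) = 2 × 5 × 912/344 ≈ 26.5 Hz.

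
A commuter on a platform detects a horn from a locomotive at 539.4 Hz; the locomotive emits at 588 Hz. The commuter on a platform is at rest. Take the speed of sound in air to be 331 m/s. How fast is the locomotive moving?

30 m/s

f' < f, so the locomotive is receding.
f' = f · v/(v + v_s) ⇒ v_s = v · |1 − f/f'|.
v_s = 331 × |1 − 588/539.4| = 331 × 0.0901 ≈ 30 m/s.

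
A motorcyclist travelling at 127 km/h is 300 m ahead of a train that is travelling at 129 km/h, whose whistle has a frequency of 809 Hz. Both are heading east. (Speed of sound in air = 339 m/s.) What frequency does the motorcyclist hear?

810 Hz

129 km/h = 35.83 m/s; 127 km/h = 35.28 m/s.
The motorcyclist is ahead, so the train is moving toward it while the motorcyclist is moving away from the train.
General Doppler shift: f' = f · (v − v_o)/(v − v_s).
f' = 809 × (339 − 35.28)/(339 − 35.83) = 809 × 303.72/303.17 ≈ 810 Hz.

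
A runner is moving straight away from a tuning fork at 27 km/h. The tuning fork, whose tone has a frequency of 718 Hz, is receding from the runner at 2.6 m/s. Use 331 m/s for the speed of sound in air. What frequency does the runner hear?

696 Hz

27 km/h = 7.5 m/s.
General Doppler shift: f' = f · (v − v_o)/(v + v_s).
f' = 718 × (331 − 7.5)/(331 + 2.6) = 718 × 323.5/333.6 ≈ 696 Hz.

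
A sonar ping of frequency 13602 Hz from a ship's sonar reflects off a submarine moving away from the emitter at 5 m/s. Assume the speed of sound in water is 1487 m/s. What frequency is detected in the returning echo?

13511 Hz

The submarine first receives the wave as a moving observer: f₁ = f₀ · (v − u)/v = 13602 × (1487 − 5)/1487 ≈ 13556 Hz.
The reflection then acts as a moving source: f₂ = f₁ · v/(v + u) ≈ 13511 Hz.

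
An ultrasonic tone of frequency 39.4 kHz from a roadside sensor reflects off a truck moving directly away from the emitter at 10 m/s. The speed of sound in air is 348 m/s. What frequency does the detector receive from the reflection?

The truck first receives the wave as a moving observer: f₁ = f₀ · (v − u)/v = 39.4 × (348 − 10)/348 ≈ 38.3 kHz.
On reflection it acts as a source moving away from the stationary detector: f₂ = f₁ · v/(v + u) = 38.3 × 348/358 ≈ 37.2 kHz.

37.2 kHz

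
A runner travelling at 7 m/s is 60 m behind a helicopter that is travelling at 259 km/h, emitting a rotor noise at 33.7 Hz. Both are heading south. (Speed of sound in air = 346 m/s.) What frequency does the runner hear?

28.5 Hz

259 km/h = 71.94 m/s.
The runner is behind, so the helicopter is moving away from it while the runner is moving toward the helicopter.
General Doppler shift: f' = f · (v + v_o)/(v + v_s).
f' = 33.7 × (346 + 7)/(346 + 71.94) = 33.7 × 353/417.94 ≈ 28.5 Hz.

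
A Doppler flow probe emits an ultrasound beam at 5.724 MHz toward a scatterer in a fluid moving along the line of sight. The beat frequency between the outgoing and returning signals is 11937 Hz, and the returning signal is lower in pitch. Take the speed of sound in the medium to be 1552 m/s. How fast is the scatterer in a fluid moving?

1.62 m/s

Double Doppler shift off a moving reflector: f₂ = f₀ · (v + u)/(v − u) (u > 0 toward emitter).
Returning signal is lower, so f₂ = f₀ − Δf = 5724000 − 11937 = 5712063 Hz.
Rearranging, u = v · (f₂ − f₀)/(f₂ + f₀) = 1552 × -11937/11436063 ≈ -1.62 m/s.
So the scatterer in a fluid is moving at 1.62 m/s away from the emitter.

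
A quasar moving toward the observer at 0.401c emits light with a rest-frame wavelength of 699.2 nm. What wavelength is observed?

457.2 nm

Relativistic Doppler for wavelength: λ' = λ₀ · √((1 − β)/(1 + β)).
λ' = 699.2 × √(0.5990/1.4010) = 699.2 × 0.65387 ≈ 457.2 nm.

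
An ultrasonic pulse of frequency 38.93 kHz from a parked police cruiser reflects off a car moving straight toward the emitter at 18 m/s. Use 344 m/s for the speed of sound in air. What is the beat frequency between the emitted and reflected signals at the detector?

4299 Hz

At the car (a moving observer), f₁ = f₀ · (v + u)/v = 38.93 × 362/344 ≈ 40.97 kHz.
On reflection it acts as a source moving toward the stationary detector: f₂ = f₁ · v/(v − u) = 40.97 × 344/326 ≈ 43.23 kHz.
Equivalently f₂ = f₀ · (v + u)/(v − u).
Beat frequency (with f₀ = 38930 Hz): |f₂ − f₀| = 2u·f₀/(v − u) = 2 × 18 × 38930/326 ≈ 4299 Hz.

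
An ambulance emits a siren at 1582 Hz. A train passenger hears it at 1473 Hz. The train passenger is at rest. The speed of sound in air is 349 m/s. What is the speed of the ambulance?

26 m/s

f' < f, so the ambulance is receding.
f' = f · v/(v + v_s) ⇒ v_s = v · |1 − f/f'|.
v_s = 349 × |1 − 1582/1473| = 349 × 0.074 ≈ 26 m/s.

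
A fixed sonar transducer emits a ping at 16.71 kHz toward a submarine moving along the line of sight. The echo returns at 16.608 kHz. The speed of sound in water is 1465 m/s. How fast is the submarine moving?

4.5 m/s

Double Doppler shift off a moving reflector: f₂ = f₀ · (v + u)/(v − u) (u > 0 toward emitter).
Rearranging, u = v · (f₂ − f₀)/(f₂ + f₀) = 1465 × -0.102/33.318 ≈ -4.5 m/s.
So the submarine is moving at 4.5 m/s away from the emitter.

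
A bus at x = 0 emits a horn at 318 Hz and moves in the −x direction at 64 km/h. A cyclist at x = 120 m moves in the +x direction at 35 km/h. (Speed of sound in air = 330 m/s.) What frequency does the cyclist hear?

293 Hz

64 km/h = 17.78 m/s; 35 km/h = 9.722 m/s.
The observer lies on the +x side, so the source is heading away from the observer and the observer is heading away from the source.
General Doppler shift: f' = f · (v − v_o)/(v + v_s).
f' = 318 × (330 − 9.722)/(330 + 17.78) = 318 × 320.28/347.78 ≈ 293 Hz.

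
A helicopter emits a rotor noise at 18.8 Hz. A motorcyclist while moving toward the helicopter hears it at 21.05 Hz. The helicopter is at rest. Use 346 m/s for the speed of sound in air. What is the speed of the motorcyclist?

f' = f · (v + v_o)/v ⇒ v_o = v · |f'/f − 1|.
v_o = 346 × |21.05/18.8 − 1| = 346 × 0.1197 ≈ 41 m/s.

41 m/s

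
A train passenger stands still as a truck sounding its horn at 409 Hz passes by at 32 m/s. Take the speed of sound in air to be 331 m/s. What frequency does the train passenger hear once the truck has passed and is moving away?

373 Hz

Receding: f₂ = f · v/(v + v_s) = 409 × 331/363 ≈ 373 Hz.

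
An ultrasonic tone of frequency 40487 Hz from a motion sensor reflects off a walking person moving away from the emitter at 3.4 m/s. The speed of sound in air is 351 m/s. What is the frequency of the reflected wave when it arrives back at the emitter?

The walking person first receives the wave as a moving observer: f₁ = f₀ · (v − u)/v = 40487 × (351 − 3.4)/351 ≈ 40095 Hz.
On reflection it acts as a source moving away from the stationary detector: f₂ = f₁ · v/(v + u) = 40095 × 351/354.4 ≈ 39710 Hz.
Equivalently f₂ = f₀ · (v − u)/(v + u).

39710 Hz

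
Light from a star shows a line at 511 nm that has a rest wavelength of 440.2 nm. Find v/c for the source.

0.148

λ'/λ₀ = 1.1608 > 1 (redshift), so the source is receding.
λ'/λ₀ = √((1 + β)/(1 − β)) for a receding source ⇒ β = (r² − 1)/(r² + 1) with r = λ'/λ₀.
β = (1.3475 − 1)/(1.3475 + 1) ≈ 0.148.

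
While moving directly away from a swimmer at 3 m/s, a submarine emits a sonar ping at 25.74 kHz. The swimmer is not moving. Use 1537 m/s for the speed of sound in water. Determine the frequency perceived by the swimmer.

25.7 kHz

Only the source moves, away from the listener, so f' = f · v/(v + v_s).
f' = 25.74 × 1537/(1537 + 3) = 25.74 × 1537/1540 ≈ 25.7 kHz.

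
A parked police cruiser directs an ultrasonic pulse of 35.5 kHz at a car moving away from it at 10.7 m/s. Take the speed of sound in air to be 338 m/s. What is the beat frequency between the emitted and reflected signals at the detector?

2179 Hz

At the car (a moving observer), f₁ = f₀ · (v − u)/v = 35.5 × 327.3/338 ≈ 34.38 kHz.
The reflection then acts as a moving source: f₂ = f₁ · v/(v + u) ≈ 33.32 kHz.
Beat frequency (with f₀ = 35500 Hz): |f₂ − f₀| = 2u·f₀/(v + u) = 2 × 10.7 × 35500/348.7 ≈ 2179 Hz.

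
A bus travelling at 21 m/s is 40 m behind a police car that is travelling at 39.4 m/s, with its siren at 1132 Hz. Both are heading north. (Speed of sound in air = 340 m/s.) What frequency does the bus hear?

1077 Hz

The bus is behind, so the police car is moving away from it while the bus is moving toward the police car.
With source receding and observer approaching, f' = f · (v + v_o)/(v + v_s).
f' = 1132 × (340 + 21)/(340 + 39.4) = 1132 × 361/379.4 ≈ 1077 Hz.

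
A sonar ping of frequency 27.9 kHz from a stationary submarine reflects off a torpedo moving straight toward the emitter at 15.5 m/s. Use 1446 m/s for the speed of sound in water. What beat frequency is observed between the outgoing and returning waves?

The torpedo first receives the wave as a moving observer: f₁ = f₀ · (v + u)/v = 27.9 × (1446 + 15.5)/1446 ≈ 28.199 kHz.
The reflection then acts as a moving source: f₂ = f₁ · v/(v − u) ≈ 28.505 kHz.
Equivalently f₂ = f₀ · (v + u)/(v − u).
Beat frequency (with f₀ = 27900 Hz): |f₂ − f₀| = 2u·f₀/(v − u) = 2 × 15.5 × 27900/1430.5 ≈ 605 Hz.

605 Hz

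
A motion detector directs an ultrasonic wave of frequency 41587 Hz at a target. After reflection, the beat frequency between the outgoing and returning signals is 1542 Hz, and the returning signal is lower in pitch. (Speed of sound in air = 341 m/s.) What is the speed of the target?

Double Doppler shift off a moving reflector: f₂ = f₀ · (v + u)/(v − u) (u > 0 toward emitter).
Returning signal is lower, so f₂ = f₀ − Δf = 41587 − 1542 = 40045 Hz.
Rearranging, u = v · (f₂ − f₀)/(f₂ + f₀) = 341 × -1542/81632 ≈ -6.4 m/s.
So the target is moving at 6.4 m/s away from the emitter.

6.4 m/s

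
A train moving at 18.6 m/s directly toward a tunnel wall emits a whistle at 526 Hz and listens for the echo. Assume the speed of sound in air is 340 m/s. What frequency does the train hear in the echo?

587 Hz

The tunnel wall receives the sound from a moving source: f₁ = f₀ · v/(v − v_e) = 526 × 340/321.4 ≈ 556 Hz.
On the return leg the train is a moving observer: f₂ = f₁ · (v + v_e)/v = 556 × 358.6/340 ≈ 587 Hz.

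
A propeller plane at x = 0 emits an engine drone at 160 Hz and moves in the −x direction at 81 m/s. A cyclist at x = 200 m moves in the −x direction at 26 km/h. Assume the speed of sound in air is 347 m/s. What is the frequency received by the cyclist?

132 Hz

26 km/h = 7.222 m/s.
The observer lies on the +x side, so the source is heading away from the observer and the observer is heading toward the source.
General Doppler shift: f' = f · (v + v_o)/(v + v_s).
f' = 160 × (347 + 7.222)/(347 + 81) = 160 × 354.22/428 ≈ 132 Hz.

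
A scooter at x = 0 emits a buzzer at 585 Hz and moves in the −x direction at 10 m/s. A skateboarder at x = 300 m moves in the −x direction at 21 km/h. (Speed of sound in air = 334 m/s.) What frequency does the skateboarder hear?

21 km/h = 5.833 m/s.
The observer lies on the +x side, so the source is heading away from the observer and the observer is heading toward the source.
General Doppler shift: f' = f · (v + v_o)/(v + v_s).
f' = 585 × (334 + 5.833)/(334 + 10) = 585 × 339.83/344 ≈ 578 Hz.

578 Hz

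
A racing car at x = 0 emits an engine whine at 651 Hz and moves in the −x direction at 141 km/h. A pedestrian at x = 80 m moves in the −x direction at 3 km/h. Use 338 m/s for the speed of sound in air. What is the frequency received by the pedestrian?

585 Hz

141 km/h = 39.17 m/s; 3 km/h = 0.8333 m/s.
The observer lies on the +x side, so the source is heading away from the observer and the observer is heading toward the source.
Both move, so f' = f · (v + v_o)/(v + v_s).
f' = 651 × (338 + 0.8333)/(338 + 39.17) = 651 × 338.83/377.17 ≈ 585 Hz.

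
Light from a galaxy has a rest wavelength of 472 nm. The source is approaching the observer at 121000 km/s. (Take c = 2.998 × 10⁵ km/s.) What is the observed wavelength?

307.7 nm

β = v/c = 121000/299800 = 0.4036.
Relativistic Doppler for wavelength: λ' = λ₀ · √((1 − β)/(1 + β)).
λ' = 472 × √(0.5964/1.4036) = 472 × 0.65185 ≈ 307.7 nm.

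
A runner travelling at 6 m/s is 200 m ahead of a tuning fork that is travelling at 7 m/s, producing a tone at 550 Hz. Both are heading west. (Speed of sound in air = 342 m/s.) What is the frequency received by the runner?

552 Hz

The runner is ahead, so the tuning fork is moving toward it while the runner is moving away from the tuning fork.
General Doppler shift: f' = f · (v − v_o)/(v − v_s).
f' = 550 × (342 − 6)/(342 − 7) = 550 × 336/335 ≈ 552 Hz.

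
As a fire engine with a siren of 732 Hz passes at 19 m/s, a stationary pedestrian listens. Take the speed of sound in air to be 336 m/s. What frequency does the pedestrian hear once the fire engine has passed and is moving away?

693 Hz

Receding: f₂ = f · v/(v + v_s) = 732 × 336/355 ≈ 693 Hz.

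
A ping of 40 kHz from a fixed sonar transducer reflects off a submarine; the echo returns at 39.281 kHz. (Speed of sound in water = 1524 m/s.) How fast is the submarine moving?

Double Doppler shift off a moving reflector: f₂ = f₀ · (v + u)/(v − u) (u > 0 toward emitter).
Rearranging, u = v · (f₂ − f₀)/(f₂ + f₀) = 1524 × -0.719/79.281 ≈ -13.8 m/s.
So the submarine is moving at 13.8 m/s away from the emitter.

13.8 m/s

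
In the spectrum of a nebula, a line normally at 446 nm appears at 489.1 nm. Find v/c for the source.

λ'/λ₀ = 1.0966 > 1 (redshift), so the source is receding.
λ'/λ₀ = √((1 + β)/(1 − β)) for a receding source ⇒ β = (r² − 1)/(r² + 1) with r = λ'/λ₀.
β = (1.2026 − 1)/(1.2026 + 1) ≈ 0.092.

0.092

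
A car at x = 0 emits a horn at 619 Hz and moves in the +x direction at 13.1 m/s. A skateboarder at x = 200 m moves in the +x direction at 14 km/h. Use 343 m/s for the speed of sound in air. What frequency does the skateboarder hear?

636 Hz

14 km/h = 3.889 m/s.
The observer lies on the +x side, so the source is heading toward the observer and the observer is heading away from the source.
With source approaching and observer receding, f' = f · (v − v_o)/(v − v_s).
f' = 619 × (343 − 3.889)/(343 − 13.1) = 619 × 339.11/329.9 ≈ 636 Hz.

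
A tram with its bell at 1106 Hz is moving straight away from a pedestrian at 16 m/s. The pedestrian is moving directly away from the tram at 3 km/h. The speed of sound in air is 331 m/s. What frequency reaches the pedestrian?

3 km/h = 0.8333 m/s.
Both move, so f' = f · (v − v_o)/(v + v_s).
f' = 1106 × (331 − 0.8333)/(331 + 16) = 1106 × 330.17/347 ≈ 1052 Hz.

1052 Hz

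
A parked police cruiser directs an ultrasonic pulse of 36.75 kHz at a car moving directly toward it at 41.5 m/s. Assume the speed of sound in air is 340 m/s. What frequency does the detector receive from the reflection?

At the car (a moving observer), f₁ = f₀ · (v + u)/v = 36.75 × 381.5/340 ≈ 41.2 kHz.
On reflection it acts as a source moving toward the stationary detector: f₂ = f₁ · v/(v − u) = 41.2 × 340/298.5 ≈ 47.0 kHz.

47.0 kHz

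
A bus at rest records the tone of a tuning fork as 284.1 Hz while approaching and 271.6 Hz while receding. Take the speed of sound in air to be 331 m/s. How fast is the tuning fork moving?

7.4 m/s

f₁/f₂ = (v + v_s)/(v − v_s), so v_s = v · (f₁ − f₂)/(f₁ + f₂).
v_s = 331 × (284.1 − 271.6)/(284.1 + 271.6) = 331 × 12.5/555.7 ≈ 7.4 m/s.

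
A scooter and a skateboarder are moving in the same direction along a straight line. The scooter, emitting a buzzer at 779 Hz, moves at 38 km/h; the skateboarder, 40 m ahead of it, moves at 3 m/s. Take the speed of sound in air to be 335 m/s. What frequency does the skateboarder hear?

38 km/h = 10.56 m/s.
The skateboarder is ahead, so the scooter is moving toward it while the skateboarder is moving away from the scooter.
With source approaching and observer receding, f' = f · (v − v_o)/(v − v_s).
f' = 779 × (335 − 3)/(335 − 10.56) = 779 × 332/324.44 ≈ 797 Hz.

797 Hz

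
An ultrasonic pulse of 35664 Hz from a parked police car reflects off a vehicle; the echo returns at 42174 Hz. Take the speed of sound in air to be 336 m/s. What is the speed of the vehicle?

Double Doppler shift off a moving reflector: f₂ = f₀ · (v + u)/(v − u) (u > 0 toward emitter).
Rearranging, u = v · (f₂ − f₀)/(f₂ + f₀) = 336 × 6510/77838 ≈ 28 m/s.
So the vehicle is moving at 28 m/s toward the emitter.

28 m/s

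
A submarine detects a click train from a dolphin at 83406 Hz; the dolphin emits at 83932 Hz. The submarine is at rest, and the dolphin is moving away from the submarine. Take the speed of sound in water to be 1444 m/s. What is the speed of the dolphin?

9.1 m/s

f' = f · v/(v + v_s) ⇒ v_s = v · |1 − f/f'|.
v_s = 1444 × |1 − 83932/83406| = 1444 × 0.006307 ≈ 9.1 m/s.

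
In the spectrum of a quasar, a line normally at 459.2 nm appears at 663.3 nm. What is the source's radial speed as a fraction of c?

0.352

λ'/λ₀ = 1.4445 > 1 (redshift), so the source is receding.
λ'/λ₀ = √((1 + β)/(1 − β)) for a receding source ⇒ β = (r² − 1)/(r² + 1) with r = λ'/λ₀.
β = (2.0865 − 1)/(2.0865 + 1) ≈ 0.352.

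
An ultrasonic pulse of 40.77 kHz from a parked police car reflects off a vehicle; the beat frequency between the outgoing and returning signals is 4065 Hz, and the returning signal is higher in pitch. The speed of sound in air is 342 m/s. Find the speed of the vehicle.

Double Doppler shift off a moving reflector: f₂ = f₀ · (v + u)/(v − u) (u > 0 toward emitter).
Returning signal is higher, so f₂ = f₀ + Δf = 40770 + 4065 = 44835 Hz.
Rearranging, u = v · (f₂ − f₀)/(f₂ + f₀) = 342 × 4065/85605 ≈ 16.2 m/s.
So the vehicle is moving at 16.2 m/s toward the emitter.

16.2 m/s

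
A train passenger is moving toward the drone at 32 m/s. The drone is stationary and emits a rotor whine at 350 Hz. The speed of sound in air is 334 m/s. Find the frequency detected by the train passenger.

Moving observer, stationary source: f' = f · (v + v_o)/v.
f' = 350 × (334 + 32)/334 = 350 × 366/334 ≈ 384 Hz.

384 Hz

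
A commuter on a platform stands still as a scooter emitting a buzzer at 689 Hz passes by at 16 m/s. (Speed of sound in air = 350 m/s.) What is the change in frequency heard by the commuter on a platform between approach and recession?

63.1 Hz

Approaching: f₁ = f · v/(v − v_s) = 689 × 350/334 ≈ 722.0 Hz.
Receding: f₂ = f · v/(v + v_s) = 689 × 350/366 ≈ 658.9 Hz.
Drop: f₁ − f₂ = 2f·v·v_s/(v² − v_s²) = 2 × 689 × 350 × 16/(350² − 16²) ≈ 63.1 Hz.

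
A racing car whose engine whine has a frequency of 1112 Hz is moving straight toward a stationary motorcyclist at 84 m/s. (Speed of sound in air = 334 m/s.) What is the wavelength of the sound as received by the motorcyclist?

22.5 cm

With the source moving toward a stationary observer, f' = f · v/(v − v_s).
f' = 1112 × 334/(334 − 84) ≈ 1486 Hz.
λ' = v/f' = 334/1485.63 ≈ 22.5 cm.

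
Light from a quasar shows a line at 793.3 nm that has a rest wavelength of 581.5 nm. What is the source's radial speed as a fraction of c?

λ'/λ₀ = 1.3642 > 1 (redshift), so the source is receding.
λ'/λ₀ = √((1 + β)/(1 − β)) for a receding source ⇒ β = (r² − 1)/(r² + 1) with r = λ'/λ₀.
β = (1.8611 − 1)/(1.8611 + 1) ≈ 0.301.

0.301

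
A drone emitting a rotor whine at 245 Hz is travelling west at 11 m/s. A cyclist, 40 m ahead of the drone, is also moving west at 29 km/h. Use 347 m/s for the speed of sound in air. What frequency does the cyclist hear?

29 km/h = 8.056 m/s.
The cyclist is ahead, so the drone is moving toward it while the cyclist is moving away from the drone.
With source approaching and observer receding, f' = f · (v − v_o)/(v − v_s).
f' = 245 × (347 − 8.056)/(347 − 11) = 245 × 338.94/336 ≈ 247 Hz.

247 Hz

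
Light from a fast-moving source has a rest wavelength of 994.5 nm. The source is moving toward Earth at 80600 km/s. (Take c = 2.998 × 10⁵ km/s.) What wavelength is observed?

β = v/c = 80600/299800 = 0.2688.
Relativistic Doppler for wavelength: λ' = λ₀ · √((1 − β)/(1 + β)).
λ' = 994.5 × √(0.7312/1.2688) = 994.5 × 0.75910 ≈ 754.9 nm.

754.9 nm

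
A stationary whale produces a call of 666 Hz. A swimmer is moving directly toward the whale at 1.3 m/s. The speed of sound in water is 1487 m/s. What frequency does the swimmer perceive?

667 Hz

Moving observer, stationary source: f' = f · (v + v_o)/v.
f' = 666 × (1487 + 1.3)/1487 = 666 × 1488.3/1487 ≈ 667 Hz.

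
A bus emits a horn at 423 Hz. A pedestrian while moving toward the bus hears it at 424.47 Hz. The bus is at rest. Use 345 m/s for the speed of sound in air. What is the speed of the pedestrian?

1.20 m/s

f' = f · (v + v_o)/v ⇒ v_o = v · |f'/f − 1|.
v_o = 345 × |424.47/423 − 1| = 345 × 0.003475 ≈ 1.20 m/s.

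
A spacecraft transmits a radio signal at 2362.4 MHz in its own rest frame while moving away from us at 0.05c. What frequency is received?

2247.1 MHz

Relativistic Doppler for frequency: f' = f₀ · √((1 − β)/(1 + β)).
f' = 2362.4 × √(0.9500/1.0500) = 2362.4 × 0.95119 ≈ 2247.1 MHz.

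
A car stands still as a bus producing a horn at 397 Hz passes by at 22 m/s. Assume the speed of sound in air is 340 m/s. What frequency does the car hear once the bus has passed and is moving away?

373 Hz

Receding: f₂ = f · v/(v + v_s) = 397 × 340/362 ≈ 373 Hz.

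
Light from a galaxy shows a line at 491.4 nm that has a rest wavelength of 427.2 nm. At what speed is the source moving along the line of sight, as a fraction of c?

0.139

λ'/λ₀ = 1.1503 > 1 (redshift), so the source is receding.
λ'/λ₀ = √((1 + β)/(1 − β)) for a receding source ⇒ β = (r² − 1)/(r² + 1) with r = λ'/λ₀.
β = (1.3231 − 1)/(1.3231 + 1) ≈ 0.139.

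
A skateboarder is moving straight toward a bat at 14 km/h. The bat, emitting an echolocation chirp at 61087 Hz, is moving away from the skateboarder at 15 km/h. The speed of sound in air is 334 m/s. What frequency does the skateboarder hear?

61037 Hz

15 km/h = 4.167 m/s; 14 km/h = 3.889 m/s.
General Doppler shift: f' = f · (v + v_o)/(v + v_s).
f' = 61087 × (334 + 3.889)/(334 + 4.167) = 61087 × 337.89/338.17 ≈ 61037 Hz.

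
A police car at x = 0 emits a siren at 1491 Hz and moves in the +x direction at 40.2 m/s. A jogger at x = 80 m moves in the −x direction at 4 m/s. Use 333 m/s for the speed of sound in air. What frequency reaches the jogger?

The observer lies on the +x side, so the source is heading toward the observer and the observer is heading toward the source.
General Doppler shift: f' = f · (v + v_o)/(v − v_s).
f' = 1491 × (333 + 4)/(333 − 40.2) = 1491 × 337/292.8 ≈ 1716 Hz.

1716 Hz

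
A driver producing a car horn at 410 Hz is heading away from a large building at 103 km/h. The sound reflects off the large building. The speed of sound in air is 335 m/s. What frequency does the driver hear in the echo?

345 Hz

103 km/h = 28.61 m/s.
The large building receives the sound from a moving source: f₁ = f₀ · v/(v + v_e) = 410 × 335/363.61 ≈ 378 Hz.
On the return leg the driver is a moving observer: f₂ = f₁ · (v − v_e)/v = 378 × 306.39/335 ≈ 345 Hz.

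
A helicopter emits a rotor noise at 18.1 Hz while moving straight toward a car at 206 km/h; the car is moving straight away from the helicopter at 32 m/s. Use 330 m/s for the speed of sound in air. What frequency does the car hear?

19.8 Hz

206 km/h = 57.22 m/s.
Both move, so f' = f · (v − v_o)/(v − v_s).
f' = 18.1 × (330 − 32)/(330 − 57.22) = 18.1 × 298/272.78 ≈ 19.8 Hz.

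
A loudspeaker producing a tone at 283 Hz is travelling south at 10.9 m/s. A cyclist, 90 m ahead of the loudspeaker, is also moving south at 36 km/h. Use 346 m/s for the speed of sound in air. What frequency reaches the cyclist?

284 Hz

36 km/h = 10 m/s.
The cyclist is ahead, so the loudspeaker is moving toward it while the cyclist is moving away from the loudspeaker.
General Doppler shift: f' = f · (v − v_o)/(v − v_s).
f' = 283 × (346 − 10)/(346 − 10.9) = 283 × 336/335.1 ≈ 284 Hz.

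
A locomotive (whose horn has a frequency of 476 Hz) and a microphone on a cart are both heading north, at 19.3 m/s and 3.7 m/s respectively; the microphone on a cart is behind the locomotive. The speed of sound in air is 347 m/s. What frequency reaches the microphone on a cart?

The microphone on a cart is behind, so the locomotive is moving away from it while the microphone on a cart is moving toward the locomotive.
With source receding and observer approaching, f' = f · (v + v_o)/(v + v_s).
f' = 476 × (347 + 3.7)/(347 + 19.3) = 476 × 350.7/366.3 ≈ 456 Hz.

456 Hz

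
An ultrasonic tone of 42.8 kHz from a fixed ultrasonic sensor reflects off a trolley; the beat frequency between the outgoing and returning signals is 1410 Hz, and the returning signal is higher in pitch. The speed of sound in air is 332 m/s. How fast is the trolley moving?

5.4 m/s

Double Doppler shift off a moving reflector: f₂ = f₀ · (v + u)/(v − u) (u > 0 toward emitter).
Returning signal is higher, so f₂ = f₀ + Δf = 42800 + 1410 = 44210 Hz.
Rearranging, u = v · (f₂ − f₀)/(f₂ + f₀) = 332 × 1410/87010 ≈ 5.4 m/s.
So the trolley is moving at 5.4 m/s toward the emitter.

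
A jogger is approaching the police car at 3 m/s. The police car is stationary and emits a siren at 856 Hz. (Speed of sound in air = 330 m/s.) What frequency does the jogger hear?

Moving observer, stationary source: f' = f · (v + v_o)/v.
f' = 856 × (330 + 3)/330 = 856 × 333/330 ≈ 864 Hz.

864 Hz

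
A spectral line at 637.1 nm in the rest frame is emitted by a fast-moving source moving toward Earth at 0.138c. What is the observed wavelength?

554.5 nm

Relativistic Doppler for wavelength: λ' = λ₀ · √((1 − β)/(1 + β)).
λ' = 637.1 × √(0.8620/1.1380) = 637.1 × 0.87033 ≈ 554.5 nm.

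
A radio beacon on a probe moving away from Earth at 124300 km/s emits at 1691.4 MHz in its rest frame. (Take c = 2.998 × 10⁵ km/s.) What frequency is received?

β = v/c = 124300/299800 = 0.4146.
Relativistic Doppler for frequency: f' = f₀ · √((1 − β)/(1 + β)).
f' = 1691.4 × √(0.5854/1.4146) = 1691.4 × 0.64329 ≈ 1088.1 MHz.

1088.1 MHz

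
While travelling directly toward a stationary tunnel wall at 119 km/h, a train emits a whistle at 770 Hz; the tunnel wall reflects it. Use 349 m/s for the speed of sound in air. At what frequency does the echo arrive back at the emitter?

931 Hz

119 km/h = 33.06 m/s.
The tunnel wall receives the sound from a moving source: f₁ = f₀ · v/(v − v_e) = 770 × 349/315.94 ≈ 851 Hz.
On the return leg the train is a moving observer: f₂ = f₁ · (v + v_e)/v = 851 × 382.06/349 ≈ 931 Hz.
Equivalently f₂ = f₀ · (v + v_e)/(v − v_e).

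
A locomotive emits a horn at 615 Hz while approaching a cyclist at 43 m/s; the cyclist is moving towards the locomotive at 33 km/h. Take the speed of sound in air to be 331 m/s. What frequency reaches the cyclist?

726 Hz

33 km/h = 9.167 m/s.
Both move, so f' = f · (v + v_o)/(v − v_s).
f' = 615 × (331 + 9.167)/(331 − 43) = 615 × 340.17/288 ≈ 726 Hz.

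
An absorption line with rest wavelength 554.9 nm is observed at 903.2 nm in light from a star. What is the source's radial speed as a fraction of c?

0.452c

λ'/λ₀ = 1.6277 > 1 (redshift), so the source is receding.
λ'/λ₀ = √((1 + β)/(1 − β)) for a receding source ⇒ β = (r² − 1)/(r² + 1) with r = λ'/λ₀.
β = (2.6493 − 1)/(2.6493 + 1) ≈ 0.452.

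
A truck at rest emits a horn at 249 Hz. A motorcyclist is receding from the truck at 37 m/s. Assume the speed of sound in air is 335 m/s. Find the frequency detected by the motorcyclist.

Moving observer, stationary source: f' = f · (v − v_o)/v.
f' = 249 × (335 − 37)/335 = 249 × 298/335 ≈ 221 Hz.

221 Hz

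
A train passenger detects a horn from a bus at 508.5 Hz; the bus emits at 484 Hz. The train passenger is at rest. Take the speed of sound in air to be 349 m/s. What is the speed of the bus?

f' > f, so the bus is approaching.
f' = f · v/(v − v_s) ⇒ v_s = v · |1 − f/f'|.
v_s = 349 × |1 − 484/508.5| = 349 × 0.04818 ≈ 16.8 m/s.

16.8 m/s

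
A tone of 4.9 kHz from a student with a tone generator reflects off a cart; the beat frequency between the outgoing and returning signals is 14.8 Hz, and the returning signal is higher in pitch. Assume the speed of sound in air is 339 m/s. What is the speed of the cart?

Double Doppler shift off a moving reflector: f₂ = f₀ · (v + u)/(v − u) (u > 0 toward emitter).
Returning signal is higher, so f₂ = f₀ + Δf = 4900 + 14.8 = 4914.8 Hz.
Rearranging, u = v · (f₂ − f₀)/(f₂ + f₀) = 339 × 14.8/9814.8 ≈ 0.51 m/s.
So the cart is moving at 0.51 m/s toward the emitter.

0.51 m/s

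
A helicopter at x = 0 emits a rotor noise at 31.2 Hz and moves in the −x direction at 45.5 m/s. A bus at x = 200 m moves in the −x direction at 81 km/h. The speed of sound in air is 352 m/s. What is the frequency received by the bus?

81 km/h = 22.5 m/s.
The observer lies on the +x side, so the source is heading away from the observer and the observer is heading toward the source.
With source receding and observer approaching, f' = f · (v + v_o)/(v + v_s).
f' = 31.2 × (352 + 22.5)/(352 + 45.5) = 31.2 × 374.5/397.5 ≈ 29.4 Hz.

29.4 Hz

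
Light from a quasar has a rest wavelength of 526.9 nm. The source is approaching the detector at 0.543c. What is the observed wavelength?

286.7 nm

Relativistic Doppler for wavelength: λ' = λ₀ · √((1 − β)/(1 + β)).
λ' = 526.9 × √(0.4570/1.5430) = 526.9 × 0.54422 ≈ 286.7 nm.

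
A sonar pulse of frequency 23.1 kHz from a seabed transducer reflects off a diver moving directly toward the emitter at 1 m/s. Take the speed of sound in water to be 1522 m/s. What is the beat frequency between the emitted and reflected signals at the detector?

The diver first receives the wave as a moving observer: f₁ = f₀ · (v + u)/v = 23.1 × (1522 + 1)/1522 ≈ 23.1152 kHz.
The reflection then acts as a moving source: f₂ = f₁ · v/(v − u) ≈ 23.1304 kHz.
Beat frequency (with f₀ = 23100 Hz): |f₂ − f₀| = 2u·f₀/(v − u) = 2 × 1 × 23100/1521 ≈ 30.4 Hz.

30.4 Hz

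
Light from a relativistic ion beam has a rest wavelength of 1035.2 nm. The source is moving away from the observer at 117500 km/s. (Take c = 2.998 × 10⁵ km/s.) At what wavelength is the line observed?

1566.2 nm

β = v/c = 117500/299800 = 0.3919.
Relativistic Doppler for wavelength: λ' = λ₀ · √((1 + β)/(1 − β)).
λ' = 1035.2 × √(1.3919/0.6081) = 1035.2 × 1.51297 ≈ 1566.2 nm.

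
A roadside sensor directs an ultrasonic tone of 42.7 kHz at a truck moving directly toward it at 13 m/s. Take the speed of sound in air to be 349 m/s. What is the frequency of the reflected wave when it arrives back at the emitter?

46.0 kHz

At the truck (a moving observer), f₁ = f₀ · (v + u)/v = 42.7 × 362/349 ≈ 44.3 kHz.
On reflection it acts as a source moving toward the stationary detector: f₂ = f₁ · v/(v − u) = 44.3 × 349/336 ≈ 46.0 kHz.
Equivalently f₂ = f₀ · (v + u)/(v − u).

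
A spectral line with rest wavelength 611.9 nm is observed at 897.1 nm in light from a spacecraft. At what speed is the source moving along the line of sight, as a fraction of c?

0.365

λ'/λ₀ = 1.4661 > 1 (redshift), so the source is receding.
λ'/λ₀ = √((1 + β)/(1 − β)) for a receding source ⇒ β = (r² − 1)/(r² + 1) with r = λ'/λ₀.
β = (2.1494 − 1)/(2.1494 + 1) ≈ 0.365.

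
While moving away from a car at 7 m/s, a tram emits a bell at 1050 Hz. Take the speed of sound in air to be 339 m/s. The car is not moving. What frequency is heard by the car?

1029 Hz

With the source moving away from a stationary observer, f' = f · v/(v + v_s).
f' = 1050 × 339/(339 + 7) = 1050 × 339/346 ≈ 1029 Hz.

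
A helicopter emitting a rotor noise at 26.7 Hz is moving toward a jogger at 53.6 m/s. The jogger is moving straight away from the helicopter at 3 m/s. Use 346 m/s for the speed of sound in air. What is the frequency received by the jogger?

31.3 Hz

General Doppler shift: f' = f · (v − v_o)/(v − v_s).
f' = 26.7 × (346 − 3)/(346 − 53.6) = 26.7 × 343/292.4 ≈ 31.3 Hz.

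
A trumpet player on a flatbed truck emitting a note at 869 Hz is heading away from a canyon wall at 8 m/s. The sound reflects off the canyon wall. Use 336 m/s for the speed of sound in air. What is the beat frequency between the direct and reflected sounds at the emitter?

40.4 Hz

The canyon wall receives the sound from a moving source: f₁ = f₀ · v/(v + v_e) = 869 × 336/344 ≈ 848.8 Hz.
On the return leg the trumpet player on a flatbed truck is a moving observer: f₂ = f₁ · (v − v_e)/v = 848.8 × 328/336 ≈ 828.6 Hz.
Equivalently f₂ = f₀ · (v − v_e)/(v + v_e).
Beat against the emitted tone: |f₂ − f₀| = 2v_e·f₀/(v + v_e) = 2 × 8 × 869/344 ≈ 40.4 Hz.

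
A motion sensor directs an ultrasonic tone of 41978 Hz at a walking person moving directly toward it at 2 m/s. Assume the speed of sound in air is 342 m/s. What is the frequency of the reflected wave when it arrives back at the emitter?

42472 Hz

At the walking person (a moving observer), f₁ = f₀ · (v + u)/v = 41978 × 344/342 ≈ 42223 Hz.
On reflection it acts as a source moving toward the stationary detector: f₂ = f₁ · v/(v − u) = 42223 × 342/340 ≈ 42472 Hz.
Equivalently f₂ = f₀ · (v + u)/(v − u).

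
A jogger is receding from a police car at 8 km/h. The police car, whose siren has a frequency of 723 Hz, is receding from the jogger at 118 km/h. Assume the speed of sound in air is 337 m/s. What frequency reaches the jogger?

118 km/h = 32.78 m/s; 8 km/h = 2.222 m/s.
With source receding and observer receding, f' = f · (v − v_o)/(v + v_s).
f' = 723 × (337 − 2.222)/(337 + 32.78) = 723 × 334.78/369.78 ≈ 655 Hz.

655 Hz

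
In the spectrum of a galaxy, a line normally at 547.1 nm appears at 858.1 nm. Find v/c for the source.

0.422c

λ'/λ₀ = 1.5685 > 1 (redshift), so the source is receding.
λ'/λ₀ = √((1 + β)/(1 − β)) for a receding source ⇒ β = (r² − 1)/(r² + 1) with r = λ'/λ₀.
β = (2.4600 − 1)/(2.4600 + 1) ≈ 0.422.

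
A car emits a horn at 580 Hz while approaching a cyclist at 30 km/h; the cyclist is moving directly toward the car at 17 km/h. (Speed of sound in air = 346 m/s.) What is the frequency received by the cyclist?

602 Hz

30 km/h = 8.333 m/s; 17 km/h = 4.722 m/s.
With source approaching and observer approaching, f' = f · (v + v_o)/(v − v_s).
f' = 580 × (346 + 4.722)/(346 − 8.333) = 580 × 350.72/337.67 ≈ 602 Hz.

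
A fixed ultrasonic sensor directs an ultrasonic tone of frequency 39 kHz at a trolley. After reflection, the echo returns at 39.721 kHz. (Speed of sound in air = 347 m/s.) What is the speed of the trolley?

Double Doppler shift off a moving reflector: f₂ = f₀ · (v + u)/(v − u) (u > 0 toward emitter).
Rearranging, u = v · (f₂ − f₀)/(f₂ + f₀) = 347 × 0.721/78.721 ≈ 3.2 m/s.
So the trolley is moving at 3.2 m/s toward the emitter.

3.2 m/s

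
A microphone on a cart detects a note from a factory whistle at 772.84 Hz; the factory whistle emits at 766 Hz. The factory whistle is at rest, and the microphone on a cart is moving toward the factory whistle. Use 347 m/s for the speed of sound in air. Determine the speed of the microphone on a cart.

3.1 m/s

f' = f · (v + v_o)/v ⇒ v_o = v · |f'/f − 1|.
v_o = 347 × |772.84/766 − 1| = 347 × 0.00893 ≈ 3.1 m/s.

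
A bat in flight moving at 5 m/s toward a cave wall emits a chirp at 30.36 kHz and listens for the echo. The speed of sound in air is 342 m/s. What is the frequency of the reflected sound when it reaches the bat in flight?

The cave wall receives the sound from a moving source: f₁ = f₀ · v/(v − v_e) = 30.36 × 342/337 ≈ 30.8 kHz.
On the return leg the bat in flight is a moving observer: f₂ = f₁ · (v + v_e)/v = 30.8 × 347/342 ≈ 31.3 kHz.

31.3 kHz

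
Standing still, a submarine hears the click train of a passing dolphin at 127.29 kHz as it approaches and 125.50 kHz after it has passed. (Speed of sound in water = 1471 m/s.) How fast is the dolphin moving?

f₁/f₂ = (v + v_s)/(v − v_s), so v_s = v · (f₁ − f₂)/(f₁ + f₂).
v_s = 1471 × (127.29 − 125.50)/(127.29 + 125.50) = 1471 × 1.79/252.79 ≈ 10.4 m/s.

10.4 m/s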